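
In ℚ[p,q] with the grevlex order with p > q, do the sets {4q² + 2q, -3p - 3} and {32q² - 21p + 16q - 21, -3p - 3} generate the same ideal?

Yes, the ideals are equal.

Two ideals are equal iff their reduced Gröbner bases coincide (the reduced basis is unique for a fixed ordering).
Buchberger on the first generating set:
f_1 = 4q² + 2q, LT = q².
f_2 = -3p - 3, LT = p.

The S-polynomials (S(f_1,f_2)) all reduce to 0 modulo the current basis, so we have a Gröbner basis.
Inter-reduce: drop elements whose leading term is divisible by another's, tail-reduce, and make monic.
Reduced Gröbner basis: {q² + ½q, p + 1}.

Buchberger on the second generating set:
h_1 = 32q² - 21p + 16q - 21, LT = q².
h_2 = -3p - 3, LT = p.

The S-polynomials (S(h_1,h_2)) all reduce to 0 modulo the current basis, so we have a Gröbner basis.
Inter-reduce: drop elements whose leading term is divisible by another's, tail-reduce, and make monic.
Reduced Gröbner basis: {q² + ½q, p + 1}.

Same reduced basis, so the two generating sets span the same ideal.
The same test decides containment: I ⊆ J iff every generator of I reduces to 0 modulo a Gröbner basis of J.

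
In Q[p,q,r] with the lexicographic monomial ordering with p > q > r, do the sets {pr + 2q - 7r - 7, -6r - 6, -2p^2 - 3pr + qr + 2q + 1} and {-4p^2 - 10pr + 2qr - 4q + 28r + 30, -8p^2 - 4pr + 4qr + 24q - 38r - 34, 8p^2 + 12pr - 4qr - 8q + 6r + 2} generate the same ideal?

Yes, the ideals are equal.

For a fixed monomial order, each ideal has a unique reduced Gröbner basis; comparing bases decides equality.
Buchberger on the first generating set:
f_1 = pr + 2q - 7r - 7, LT = pr.
f_2 = -6r - 6, LT = r.
f_3 = -2p^2 - 3pr + qr + 2q + 1, LT = p^2.

S(f_1,f_2): lcm = pr. S = -p + 2q - 7r - 7.
  leading term p: no divisor's leading term divides it; move -p to the remainder.
  leading term q: no divisor's leading term divides it; move 2q to the remainder.
  leading term r: subtract (7/6)·f_2 from -7r - 7 → 0
  remainder -p + 2q ≠ 0; add g_4 = -p + 2q to the basis.

S(f_1,f_3): lcm = p^2r. S = 2pq - 3/2pr^2 - 7pr - 7p + 1/2qr^2 + qr + 1/2r.
  leading term pq: subtract (-2q)·g_4 from 2pq - 3/2pr^2 - 7pr - 7p + 1/2qr^2 + qr + 1/2r → -3/2pr^2 - 7pr - 7p + 4q^2 + 1/2qr^2 + qr + 1/2r
  leading term pr^2: subtract (-3/2r)·f_1 from -3/2pr^2 - 7pr - 7p + 4q^2 + 1/2qr^2 + qr + 1/2r → -7pr - 7p + 4q^2 + 1/2qr^2 + 4qr - 21/2r^2 - 10r
  leading term pr: subtract (-7)·f_1 from -7pr - 7p + 4q^2 + 1/2qr^2 + 4qr - 21/2r^2 - 10r → -7p + 4q^2 + 1/2qr^2 + 4qr + 14q - 21/2r^2 - 59r - 49
  leading term p: subtract (7)·g_4 from -7p + 4q^2 + 1/2qr^2 + 4qr + 14q - 21/2r^2 - 59r - 49 → 4q^2 + 1/2qr^2 + 4qr - 21/2r^2 - 59r - 49
  leading term q^2: no divisor's leading term divides it; move 4q^2 to the remainder.
  leading term qr^2: subtract (-1/12qr)·f_2 from 1/2qr^2 + 4qr - 21/2r^2 - 59r - 49 → 7/2qr - 21/2r^2 - 59r - 49
  leading term qr: subtract (-7/12q)·f_2 from 7/2qr - 21/2r^2 - 59r - 49 → -7/2q - 21/2r^2 - 59r - 49
  leading term q: no divisor's leading term divides it; move -7/2q to the remainder.
  leading term r^2: subtract (7/4r)·f_2 from -21/2r^2 - 59r - 49 → -97/2r - 49
  leading term r: subtract (97/12)·f_2 from -97/2r - 49 → -1/2
  leading term 1: no divisor's leading term divides it; move -1/2 to the remainder.
  remainder 4q^2 - 7/2q - 1/2 ≠ 0; add g_5 = 4q^2 - 7/2q - 1/2 to the basis.

The other S-polynomials (S(f_2,f_3), S(f_1,g_4), S(f_2,g_4), S(f_3,g_4), S(f_1,g_5), S(f_2,g_5), S(f_3,g_5), S(g_4,g_5)) all reduce to 0 modulo the current basis, so we have a Gröbner basis.
Inter-reduce: drop elements whose leading term is divisible by another's, tail-reduce, and make monic.
Reduced Gröbner basis: {p - 2q, q^2 - 7/8q - 1/8, r + 1}.

Buchberger on the second generating set:
h_1 = -4p^2 - 10pr + 2qr - 4q + 28r + 30, LT = p^2.
h_2 = -8p^2 - 4pr + 4qr + 24q - 38r - 34, LT = p^2.
h_3 = 8p^2 + 12pr - 4qr - 8q + 6r + 2, LT = p^2.

S(h_1,h_2): lcm = p^2. S = 2pr + 4q - 47/4r - 47/4.
  leading term pr: no divisor's leading term divides it; move 2pr to the remainder.
  leading term q: no divisor's leading term divides it; move 4q to the remainder.
  leading term r: no divisor's leading term divides it; move -47/4r to the remainder.
  leading term 1: no divisor's leading term divides it; move -47/4 to the remainder.
  remainder 2pr + 4q - 47/4r - 47/4 ≠ 0; add k_4 = 2pr + 4q - 47/4r - 47/4 to the basis.

S(h_1,h_3): lcm = p^2. S = pr + 2q - 31/4r - 31/4.
  leading term pr: subtract (1/2)·k_4 from pr + 2q - 31/4r - 31/4 → -15/8r - 15/8
  leading term r: no divisor's leading term divides it; move -15/8r to the remainder.
  leading term 1: no divisor's leading term divides it; move -15/8 to the remainder.
  remainder -15/8r - 15/8 ≠ 0; add k_5 = -15/8r - 15/8 to the basis.

S(h_1,k_4): lcm = p^2r. S = -2pq + 5/2pr^2 + 47/8pr + 47/8p - 1/2qr^2 + qr - 7r^2 - 15/2r.
  leading term pq: no divisor's leading term divides it; move -2pq to the remainder.
  leading term pr^2: subtract (5/4r)·k_4 from 5/2pr^2 + 47/8pr + 47/8p - 1/2qr^2 + qr - 7r^2 - 15/2r → 47/8pr + 47/8p - 1/2qr^2 - 4qr + 123/16r^2 + 115/16r
  leading term pr: subtract (47/16)·k_4 from 47/8pr + 47/8p - 1/2qr^2 - 4qr + 123/16r^2 + 115/16r → 47/8p - 1/2qr^2 - 4qr - 47/4q + 123/16r^2 + 2669/64r + 2209/64
  leading term p: no divisor's leading term divides it; move 47/8p to the remainder.
  leading term qr^2: subtract (4/15qr)·k_5 from -1/2qr^2 - 4qr - 47/4q + 123/16r^2 + 2669/64r + 2209/64 → -7/2qr - 47/4q + 123/16r^2 + 2669/64r + 2209/64
  leading term qr: subtract (28/15q)·k_5 from -7/2qr - 47/4q + 123/16r^2 + 2669/64r + 2209/64 → -33/4q + 123/16r^2 + 2669/64r + 2209/64
  leading term q: no divisor's leading term divides it; move -33/4q to the remainder.
  leading term r^2: subtract (-41/10r)·k_5 from 123/16r^2 + 2669/64r + 2209/64 → 2177/64r + 2209/64
  leading term r: subtract (-2177/120)·k_5 from 2177/64r + 2209/64 → 1/2
  leading term 1: no divisor's leading term divides it; move 1/2 to the remainder.
  remainder -2pq + 47/8p - 33/4q + 1/2 ≠ 0; add k_6 = -2pq + 47/8p - 33/4q + 1/2 to the basis.

S(k_4,k_5): lcm = pr. S = -p + 2q - 47/8r - 47/8.
  leading term p: no divisor's leading term divides it; move -p to the remainder.
  leading term q: no divisor's leading term divides it; move 2q to the remainder.
  leading term r: subtract (47/15)·k_5 from -47/8r - 47/8 → 0
  remainder -p + 2q ≠ 0; add k_7 = -p + 2q to the basis.

S(h_1,k_6): lcm = p^2q. S = 47/16p^2 + 5/2pqr - 33/8pq + 1/4p - 1/2q^2r + q^2 - 7qr - 15/2q.
  leading term p^2: subtract (-47/64)·h_1 from 47/16p^2 + 5/2pqr - 33/8pq + 1/4p - 1/2q^2r + q^2 - 7qr - 15/2q → 5/2pqr - 33/8pq - 235/32pr + 1/4p - 1/2q^2r + q^2 - 177/32qr - 167/16q + 329/16r + 705/32
  leading term pqr: subtract (5/4q)·k_4 from 5/2pqr - 33/8pq - 235/32pr + 1/4p - 1/2q^2r + q^2 - 177/32qr - 167/16q + 329/16r + 705/32 → -33/8pq - 235/32pr + 1/4p - 1/2q^2r - 4q^2 + 293/32qr + 17/4q + 329/16r + 705/32
  leading term pq: subtract (33/16)·k_6 from -33/8pq - 235/32pr + 1/4p - 1/2q^2r - 4q^2 + 293/32qr + 17/4q + 329/16r + 705/32 → -235/32pr - 1519/128p - 1/2q^2r - 4q^2 + 293/32qr + 1361/64q + 329/16r + 21
  leading term pr: subtract (-235/64)·k_4 from -235/32pr - 1519/128p - 1/2q^2r - 4q^2 + 293/32qr + 1361/64q + 329/16r + 21 → -1519/128p - 1/2q^2r - 4q^2 + 293/32qr + 2301/64q - 5781/256r - 5669/256
  leading term p: subtract (1519/128)·k_7 from -1519/128p - 1/2q^2r - 4q^2 + 293/32qr + 2301/64q - 5781/256r - 5669/256 → -1/2q^2r - 4q^2 + 293/32qr + 391/32q - 5781/256r - 5669/256
  leading term q^2r: subtract (4/15q^2)·k_5 from -1/2q^2r - 4q^2 + 293/32qr + 391/32q - 5781/256r - 5669/256 → -7/2q^2 + 293/32qr + 391/32q - 5781/256r - 5669/256
  leading term q^2: no divisor's leading term divides it; move -7/2q^2 to the remainder.
  leading term qr: subtract (-293/60q)·k_5 from 293/32qr + 391/32q - 5781/256r - 5669/256 → 49/16q - 5781/256r - 5669/256
  leading term q: no divisor's leading term divides it; move 49/16q to the remainder.
  leading term r: subtract (1927/160)·k_5 from -5781/256r - 5669/256 → 7/16
  leading term 1: no divisor's leading term divides it; move 7/16 to the remainder.
  remainder -7/2q^2 + 49/16q + 7/16 ≠ 0; add k_8 = -7/2q^2 + 49/16q + 7/16 to the basis.

The other S-polynomials (S(h_2,h_3), S(h_2,k_4), S(h_3,k_4), S(h_1,k_5), S(h_2,k_5), S(h_3,k_5), S(h_2,k_6), S(h_3,k_6), S(k_4,k_6), S(k_5,k_6), S(h_1,k_7), S(h_2,k_7), S(h_3,k_7), S(k_4,k_7), S(k_5,k_7), S(k_6,k_7), S(h_1,k_8), S(h_2,k_8), S(h_3,k_8), S(k_4,k_8), S(k_5,k_8), S(k_6,k_8), S(k_7,k_8)) all reduce to 0 modulo the current basis, so we have a Gröbner basis.
Inter-reduce: drop elements whose leading term is divisible by another's, tail-reduce, and make monic.
Reduced Gröbner basis: {p - 2q, q^2 - 7/8q - 1/8, r + 1}.

These coincide, so the ideals are equal.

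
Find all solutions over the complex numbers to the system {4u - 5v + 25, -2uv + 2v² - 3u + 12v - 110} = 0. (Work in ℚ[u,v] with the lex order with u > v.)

{(0, 5), (315/8, 73/2)}

Compute a lex Gröbner basis by Buchberger's algorithm.
f_1 = 4u - 5v + 25, LT = u.
f_2 = -2uv - 3u + 2v² + 12v - 110, LT = uv.

S(f_1,f_2): lcm = uv. S = -3/2u - ¼v² + 49/4v - 55.
  leading term u: subtract (-⅜)·f_1 from -3/2u - ¼v² + 49/4v - 55 → -¼v² + 83/8v - 365/8
  leading term v²: no divisor's leading term divides it; move -¼v² to the remainder.
  leading term v: no divisor's leading term divides it; move 83/8v to the remainder.
  leading term 1: no divisor's leading term divides it; move -365/8 to the remainder.
  remainder -¼v² + 83/8v - 365/8 ≠ 0; add h_3 = -¼v² + 83/8v - 365/8 to the basis.

The other S-polynomials (S(f_1,h_3), S(f_2,h_3)) all reduce to 0 modulo the current basis, so we have a Gröbner basis.
Inter-reduce: drop elements whose leading term is divisible by another's, tail-reduce, and make monic.
Reduced Gröbner basis: {u - 5/4v + 25/4, v² - 83/2v + 365/2}.

Since the basis is lex-ordered, v² - 83/2v + 365/2 is univariate in v. Its roots are {5, 73/2}. Back-substituting each root into the other basis elements fixes the other coordinates.
  v = 5: the earlier basis element becomes u = 0, giving u = 0 — point (0, 5).
  v = 73/2: the earlier basis element becomes u - 315/8 = 0, giving u = 315/8 — point (315/8, 73/2).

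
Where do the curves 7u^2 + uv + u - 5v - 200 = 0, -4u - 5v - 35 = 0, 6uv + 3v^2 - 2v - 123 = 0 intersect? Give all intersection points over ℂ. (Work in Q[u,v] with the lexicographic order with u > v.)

{(-5, -3)}

Compute a lex Gröbner basis by Buchberger's algorithm.
f_1 = 7u^2 + uv + u - 5v - 200, LT = u^2.
f_2 = -4u - 5v - 35, LT = u.
f_3 = 6uv + 3v^2 - 2v - 123, LT = uv.

S(f_1,f_2): lcm = u^2. S = -31/28uv - 241/28u - 5/7v - 200/7.
  leading term uv: subtract (31/112v)·f_2 from -31/28uv - 241/28u - 5/7v - 200/7 → -241/28u + 155/112v^2 + 1005/112v - 200/7
  leading term u: subtract (241/112)·f_2 from -241/28u + 155/112v^2 + 1005/112v - 200/7 → 155/112v^2 + 1105/56v + 5235/112
  leading term v^2: no divisor's leading term divides it; move 155/112v^2 to the remainder.
  leading term v: no divisor's leading term divides it; move 1105/56v to the remainder.
  leading term 1: no divisor's leading term divides it; move 5235/112 to the remainder.
  remainder 155/112v^2 + 1105/56v + 5235/112 ≠ 0; add h_4 = 155/112v^2 + 1105/56v + 5235/112 to the basis.

S(f_1,f_3): lcm = u^2v. S = -5/14uv^2 + 10/21uv + 41/2u - 5/7v^2 - 200/7v.
  leading term uv^2: subtract (5/56v^2)·f_2 from -5/14uv^2 + 10/21uv + 41/2u - 5/7v^2 - 200/7v → 10/21uv + 41/2u + 25/56v^3 + 135/56v^2 - 200/7v
  leading term uv: subtract (-5/42v)·f_2 from 10/21uv + 41/2u + 25/56v^3 + 135/56v^2 - 200/7v → 41/2u + 25/56v^3 + 305/168v^2 - 1375/42v
  leading term u: subtract (-41/8)·f_2 from 41/2u + 25/56v^3 + 305/168v^2 - 1375/42v → 25/56v^3 + 305/168v^2 - 9805/168v - 1435/8
  leading term v^3: subtract (10/31v)·h_4 from 25/56v^3 + 305/168v^2 - 9805/168v - 1435/8 → -3385/744v^2 - 6830/93v - 1435/8
  leading term v^2: subtract (-9478/2883)·h_4 from -3385/744v^2 - 6830/93v - 1435/8 → -32945/3844v - 98835/3844
  leading term v: no divisor's leading term divides it; move -32945/3844v to the remainder.
  leading term 1: no divisor's leading term divides it; move -98835/3844 to the remainder.
  remainder -32945/3844v - 98835/3844 ≠ 0; add h_5 = -32945/3844v - 98835/3844 to the basis.

S(f_2,f_3): lcm = uv. S = 3/4v^2 + 109/12v + 41/2.
  leading term v^2: subtract (84/155)·h_4 from 3/4v^2 + 109/12v + 41/2 → -599/372v - 599/124
  leading term v: subtract (31/165)·h_5 from -599/372v - 599/124 → 0
  remainder 0.

S(f_1,h_4): leading monomials are coprime, so the S-polynomial reduces to 0 (Buchberger's first criterion).
S(f_2,h_4): leading monomials are coprime, so the S-polynomial reduces to 0 (Buchberger's first criterion).
S(f_3,h_4): lcm = uv^2. S = -442/31uv - 1047/31u + 1/2v^3 - 1/3v^2 - 41/2v.
  leading term uv: subtract (221/62v)·f_2 from -442/31uv - 1047/31u + 1/2v^3 - 1/3v^2 - 41/2v → -1047/31u + 1/2v^3 + 3253/186v^2 + 3232/31v
  leading term u: subtract (1047/124)·f_2 from -1047/31u + 1/2v^3 + 3253/186v^2 + 3232/31v → 1/2v^3 + 3253/186v^2 + 18163/124v + 36645/124
  leading term v^3: subtract (56/155v)·h_4 from 1/2v^3 + 3253/186v^2 + 18163/124v + 36645/124 → 1927/186v^2 + 16069/124v + 36645/124
  leading term v^2: subtract (107912/14415)·h_4 from 1927/186v^2 + 16069/124v + 36645/124 → -209051/11532v - 209051/3844
  leading term v: subtract (349/165)·h_5 from -209051/11532v - 209051/3844 → 0
  remainder 0.

S(f_1,h_5): leading monomials are coprime, so the S-polynomial reduces to 0 (Buchberger's first criterion).
S(f_2,h_5): leading monomials are coprime, so the S-polynomial reduces to 0 (Buchberger's first criterion).
S(f_3,h_5): lcm = uv. S = -3u + 1/2v^2 - 1/3v - 41/2.
  leading term u: subtract (3/4)·f_2 from -3u + 1/2v^2 - 1/3v - 41/2 → 1/2v^2 + 41/12v + 23/4
  leading term v^2: subtract (56/155)·h_4 from 1/2v^2 + 41/12v + 23/4 → -1381/372v - 1381/124
  leading term v: subtract (42811/98835)·h_5 from -1381/372v - 1381/124 → 0
  remainder 0.

S(h_4,h_5): lcm = v^2. S = 349/31v + 1047/31.
  leading term v: subtract (-43276/32945)·h_5 from 349/31v + 1047/31 → 0
  remainder 0.

Every S-polynomial of the final basis reduces to 0, so we have a Gröbner basis.
Inter-reduce: drop elements whose leading term is divisible by another's, tail-reduce, and make monic.
Reduced Gröbner basis: {u + 5, v + 3}.

A lex Gröbner basis eliminates variables successively. Here v + 3 depends only on v, with roots {-3}; lifting each root through the earlier basis elements recovers the full solutions.
  v = -3: the earlier basis element becomes u + 5 = 0, giving u = -5 — point (-5, -3).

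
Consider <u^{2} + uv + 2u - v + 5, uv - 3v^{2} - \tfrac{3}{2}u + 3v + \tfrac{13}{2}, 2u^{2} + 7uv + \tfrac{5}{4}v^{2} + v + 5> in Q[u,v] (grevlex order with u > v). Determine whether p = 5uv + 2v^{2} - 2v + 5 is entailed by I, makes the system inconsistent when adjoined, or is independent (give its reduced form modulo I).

Adjoining 5uv + 2v^{2} - 2v + 5 makes the ideal the whole ring: the system is inconsistent.

First compute the reduced Gröbner basis of I by Buchberger's algorithm.
f_1 = u^{2} + uv + 2u - v + 5, LT = u^{2}.
f_2 = uv - 3v^{2} - \tfrac{3}{2}u + 3v + \tfrac{13}{2}, LT = uv.
f_3 = 2u^{2} + 7uv + \tfrac{5}{4}v^{2} + v + 5, LT = u^{2}.

S(f_1,f_2): lcm = u^{2}v. S = 4uv^{2} + \tfrac{3}{2}u^{2} - uv - v^{2} - \tfrac{13}{2}u + 5v.
  reduce S modulo (f_1, f_2, f_3):
  remainder 12v^{3} - \tfrac{5}{2}v^{2} - \tfrac{17}{4}u - 30v - \tfrac{121}{4} ≠ 0; add h_4 = 12v^{3} - \tfrac{5}{2}v^{2} - \tfrac{17}{4}u - 30v - \tfrac{121}{4} to the basis.

S(f_1,f_3): lcm = u^{2}. S = -\tfrac{5}{2}uv - \tfrac{5}{8}v^{2} + 2u - \tfrac{3}{2}v + \tfrac{5}{2}.
  reduce S modulo (f_1, f_2, f_3, h_4):
  remainder -\tfrac{65}{8}v^{2} - \tfrac{7}{4}u + 6v + \tfrac{75}{4} ≠ 0; add h_5 = -\tfrac{65}{8}v^{2} - \tfrac{7}{4}u + 6v + \tfrac{75}{4} to the basis.

S(f_2,f_3): lcm = u^{2}v. S = -\tfrac{13}{2}uv^{2} - \tfrac{5}{8}v^{3} - \tfrac{3}{2}u^{2} + 3uv - \tfrac{1}{2}v^{2} + \tfrac{13}{2}u - \tfrac{5}{2}v.
  reduce S modulo (f_1, f_2, f_3, h_4, h_5):
  remainder -\tfrac{132277}{24960}u + \tfrac{3111}{1040}v - \tfrac{56321}{4992} ≠ 0; add h_6 = -\tfrac{132277}{24960}u + \tfrac{3111}{1040}v - \tfrac{56321}{4992} to the basis.

S(f_2,h_5): lcm = uv^{2}. S = -3v^{3} - \tfrac{14}{65}u^{2} - \tfrac{99}{130}uv + 3v^{2} + \tfrac{30}{13}u + \tfrac{13}{2}v.
  reduce S modulo (f_1, f_2, f_3, h_4, h_5, h_6):
  remainder \tfrac{688357}{505765}v - \tfrac{1376714}{505765} ≠ 0; add h_7 = \tfrac{688357}{505765}v - \tfrac{1376714}{505765} to the basis.

The other S-polynomials (S(f_1,h_4), S(f_2,h_4), S(f_3,h_4), S(f_1,h_5), S(f_3,h_5), S(h_4,h_5), S(f_1,h_6), S(f_2,h_6), S(f_3,h_6), S(h_4,h_6), S(h_5,h_6), S(f_1,h_7), S(f_2,h_7), S(f_3,h_7), S(h_4,h_7), S(h_5,h_7), S(h_6,h_7)) all reduce to 0 modulo the current basis, so we have a Gröbner basis.
Inter-reduce: drop elements whose leading term is divisible by another's, tail-reduce, and make monic.
Reduced Gröbner basis: {u + 1, v - 2}.
Label its elements g_1 = u + 1, g_2 = v - 2.

Reduce p = 5uv + 2v^{2} - 2v + 5 modulo G:
  leading term uv: subtract (5v)·g_1 from 5uv + 2v^{2} - 2v + 5 → 2v^{2} - 7v + 5
  leading term v^{2}: subtract (2v)·g_2 from 2v^{2} - 7v + 5 → -3v + 5
  leading term v: subtract (-3)·g_2 from -3v + 5 → -1
  leading term 1: no divisor's leading term divides it; move -1 to the remainder.
  normal form = -1.
The normal form is nonzero, so p ∉ I. Since p minus its normal form lies in I, I + (p) = I + (r) where r = -1; decide whether this ideal is the whole ring.
Here r = -1 is a nonzero constant, hence a unit: 1 ∈ I + (p), the Gröbner basis of I + (p) is {1}, and the enlarged system has no common solution — adjoining p is inconsistent.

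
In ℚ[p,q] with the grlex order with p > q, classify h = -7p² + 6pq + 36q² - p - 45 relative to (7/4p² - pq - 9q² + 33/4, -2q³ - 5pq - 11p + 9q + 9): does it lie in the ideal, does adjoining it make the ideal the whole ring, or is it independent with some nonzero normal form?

First compute the reduced Gröbner basis of I by Buchberger's algorithm.
f_1 = 7/4p² - pq - 9q² + 33/4, LT = p².
f_2 = -2q³ - 5pq - 11p + 9q + 9, LT = q³.

The S-polynomials (S(f_1,f_2)) all reduce to 0 modulo the current basis, so we have a Gröbner basis.
Inter-reduce: drop elements whose leading term is divisible by another's, tail-reduce, and make monic.
Reduced Gröbner basis: {q³ + 5/2pq + 11/2p - 9/2q - 9/2, p² - 4/7pq - 36/7q² + 33/7}.
Label its elements g_1 = q³ + 5/2pq + 11/2p - 9/2q - 9/2, g_2 = p² - 4/7pq - 36/7q² + 33/7.

Reduce h = -7p² + 6pq + 36q² - p - 45 modulo G:
  leading term p²: subtract (-7)·g_2 from -7p² + 6pq + 36q² - p - 45 → 2pq - p - 12
  leading term pq: no divisor's leading term divides it; move 2pq to the remainder.
  leading term p: no divisor's leading term divides it; move -p to the remainder.
  leading term 1: no divisor's leading term divides it; move -12 to the remainder.
  normal form = 2pq - p - 12.
The normal form is nonzero, so h ∉ I. Since h minus its normal form lies in I, I + (h) = I + (r) where r = 2pq - p - 12; decide whether this ideal is the whole ring.
Run Buchberger on G together with r (pairs among the g_i already reduce to 0 since G is a Gröbner basis):
g_1 = q³ + 5/2pq + 11/2p - 9/2q - 9/2, LT = q³.
g_2 = p² - 4/7pq - 36/7q² + 33/7, LT = p².
r = 2pq - p - 12, LT = pq.

S(g_1,r): lcm = pq³. S = 5/2p²q + ½pq² + 11/2p² - 9/2pq + 6q² - 9/2p.
  leading term p²q: subtract (5/2q)·g_2 from 5/2p²q + ½pq² + 11/2p² - 9/2pq + 6q² - 9/2p → 27/14pq² + 90/7q³ + 11/2p² - 9/2pq + 6q² - 9/2p - 165/14q
  leading term pq²: subtract (27/28q)·r from 27/14pq² + 90/7q³ + 11/2p² - 9/2pq + 6q² - 9/2p - 165/14q → 90/7q³ + 11/2p² - 99/28pq + 6q² - 9/2p - 3/14q
  leading term q³: subtract (90/7)·g_1 from 90/7q³ + 11/2p² - 99/28pq + 6q² - 9/2p - 3/14q → 11/2p² - 999/28pq + 6q² - 1053/14p + 807/14q + 405/7
  leading term p²: subtract (11/2)·g_2 from 11/2p² - 999/28pq + 6q² - 1053/14p + 807/14q + 405/7 → -911/28pq + 240/7q² - 1053/14p + 807/14q + 447/14
  leading term pq: subtract (-911/56)·r from -911/28pq + 240/7q² - 1053/14p + 807/14q + 447/14 → 240/7q² - 5123/56p + 807/14q - 1143/7
  leading term q²: no divisor's leading term divides it; move 240/7q² to the remainder.
  leading term p: no divisor's leading term divides it; move -5123/56p to the remainder.
  leading term q: no divisor's leading term divides it; move 807/14q to the remainder.
  leading term 1: no divisor's leading term divides it; move -1143/7 to the remainder.
  remainder 240/7q² - 5123/56p + 807/14q - 1143/7 ≠ 0; add m_4 = 240/7q² - 5123/56p + 807/14q - 1143/7 to the basis.

S(g_2,r): lcm = p²q. S = -4/7pq² - 36/7q³ + ½p² + 6p + 33/7q.
  leading term pq²: subtract (-2/7q)·r from -4/7pq² - 36/7q³ + ½p² + 6p + 33/7q → -36/7q³ + ½p² - 2/7pq + 6p + 9/7q
  leading term q³: subtract (-36/7)·g_1 from -36/7q³ + ½p² - 2/7pq + 6p + 9/7q → ½p² + 88/7pq + 240/7p - 153/7q - 162/7
  leading term p²: subtract (½)·g_2 from ½p² + 88/7pq + 240/7p - 153/7q - 162/7 → 90/7pq + 18/7q² + 240/7p - 153/7q - 51/2
  leading term pq: subtract (45/7)·r from 90/7pq + 18/7q² + 240/7p - 153/7q - 51/2 → 18/7q² + 285/7p - 153/7q + 723/14
  leading term q²: subtract (3/40)·m_4 from 18/7q² + 285/7p - 153/7q + 723/14 → 106569/2240p - 14661/560q + 17889/280
  leading term p: no divisor's leading term divides it; move 106569/2240p to the remainder.
  leading term q: no divisor's leading term divides it; move -14661/560q to the remainder.
  leading term 1: no divisor's leading term divides it; move 17889/280 to the remainder.
  remainder 106569/2240p - 14661/560q + 17889/280 ≠ 0; add m_5 = 106569/2240p - 14661/560q + 17889/280 to the basis.

S(g_1,m_4): lcm = q³. S = 9923/1920pq - 269/160q² + 11/2p + 21/80q - 9/2.
  leading term pq: subtract (9923/3840)·r from 9923/1920pq - 269/160q² + 11/2p + 21/80q - 9/2 → -269/160q² + 31043/3840p + 21/80q + 8483/320
  leading term q²: subtract (-1883/38400)·m_4 from -269/160q² + 31043/3840p + 21/80q + 8483/320 → 368451/102400p + 79081/25600q + 236831/12800
  leading term p: subtract (286573/3789120)·m_5 from 368451/102400p + 79081/25600q + 236831/12800 → 160063/31576q + 6906527/505216
  leading term q: no divisor's leading term divides it; move 160063/31576q to the remainder.
  leading term 1: no divisor's leading term divides it; move 6906527/505216 to the remainder.
  remainder 160063/31576q + 6906527/505216 ≠ 0; add m_6 = 160063/31576q + 6906527/505216 to the basis.

S(r,m_4): lcm = pq². S = 5123/1920p² - 349/160pq + 381/80p - 6q.
  leading term p²: subtract (5123/1920)·g_2 from 5123/1920p² - 349/160pq + 381/80p - 6q → -1103/1680pq + 15369/1120q² + 381/80p - 6q - 56353/4480
  leading term pq: subtract (-1103/3360)·r from -1103/1680pq + 15369/1120q² + 381/80p - 6q - 56353/4480 → 15369/1120q² + 14899/3360p - 6q - 74001/4480
  leading term q²: subtract (5123/12800)·m_4 from 15369/1120q² + 14899/3360p - 6q - 74001/4480 → 88270747/2150400p - 5209461/179200q + 4375569/89600
  leading term p: subtract (88270747/102306240)·m_5 from 88270747/2150400p - 5209461/179200q + 4375569/89600 → -8187031/1263040q - 21449447/3410208
  leading term q: subtract (-8187031/6402520)·m_6 from -8187031/1263040q - 21449447/3410208 → 247622146937/22127109120
  leading term 1: no divisor's leading term divides it; move 247622146937/22127109120 to the remainder.
  remainder 247622146937/22127109120 ≠ 0; add m_7 = 247622146937/22127109120 to the basis.

The other S-polynomials (S(g_1,g_2), S(g_2,m_4), S(g_1,m_5), S(g_2,m_5), S(r,m_5), S(m_4,m_5), S(g_1,m_6), S(g_2,m_6), S(r,m_6), S(m_4,m_6), S(m_5,m_6), S(g_1,m_7), S(g_2,m_7), S(r,m_7), S(m_4,m_7), S(m_5,m_7), S(m_6,m_7)) all reduce to 0 modulo the current basis, so we have a Gröbner basis.
Inter-reduce: drop elements whose leading term is divisible by another's, tail-reduce, and make monic.
Reduced Gröbner basis: {1}.
The reduced Gröbner basis of I + (h) is {1}: the ideal is the whole ring, so the enlarged system has no common solution — adjoining h is inconsistent.

Adjoining -7p² + 6pq + 36q² - p - 45 makes the ideal the whole ring: the system is inconsistent.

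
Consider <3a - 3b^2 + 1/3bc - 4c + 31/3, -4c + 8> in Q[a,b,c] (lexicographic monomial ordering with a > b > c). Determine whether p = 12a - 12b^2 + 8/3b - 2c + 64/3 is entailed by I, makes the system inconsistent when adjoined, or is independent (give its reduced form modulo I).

First compute the reduced Gröbner basis of I by Buchberger's algorithm.
f_1 = 3a - 3b^2 + 1/3bc - 4c + 31/3, LT = a.
f_2 = -4c + 8, LT = c.

The S-polynomials (S(f_1,f_2)) all reduce to 0 modulo the current basis, so we have a Gröbner basis.
Inter-reduce: drop elements whose leading term is divisible by another's, tail-reduce, and make monic.
Reduced Gröbner basis: {a - b^2 + 2/9b + 7/9, c - 2}.
Label its elements g_1 = a - b^2 + 2/9b + 7/9, g_2 = c - 2.

Reduce p = 12a - 12b^2 + 8/3b - 2c + 64/3 modulo G:
  leading term a: subtract (12)·g_1 from 12a - 12b^2 + 8/3b - 2c + 64/3 → -2c + 12
  leading term c: subtract (-2)·g_2 from -2c + 12 → 8
  leading term 1: no divisor's leading term divides it; move 8 to the remainder.
  normal form = 8.
The normal form is nonzero, so p ∉ I. Since p minus its normal form lies in I, I + (p) = I + (r) where r = 8; decide whether this ideal is the whole ring.
Here r = 8 is a nonzero constant, hence a unit: 1 ∈ I + (p), the Gröbner basis of I + (p) is {1}, and the enlarged system has no common solution — adjoining p is inconsistent.

Adjoining 12a - 12b^2 + 8/3b - 2c + 64/3 makes the ideal the whole ring: the system is inconsistent.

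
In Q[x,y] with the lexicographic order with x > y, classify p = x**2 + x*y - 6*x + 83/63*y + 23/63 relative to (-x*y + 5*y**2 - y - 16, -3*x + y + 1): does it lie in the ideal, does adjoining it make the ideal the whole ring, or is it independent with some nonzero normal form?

First compute the reduced Gröbner basis of I by Buchberger's algorithm.
f_1 = -x*y + 5*y**2 - y - 16, LT = x*y.
f_2 = -3*x + y + 1, LT = x.

S(f_1,f_2): lcm = x*y. S = -14/3*y**2 + 4/3*y + 16.
  leading term y**2: no divisor's leading term divides it; move -14/3*y**2 to the remainder.
  leading term y: no divisor's leading term divides it; move 4/3*y to the remainder.
  leading term 1: no divisor's leading term divides it; move 16 to the remainder.
  remainder -14/3*y**2 + 4/3*y + 16 ≠ 0; add h_3 = -14/3*y**2 + 4/3*y + 16 to the basis.

The other S-polynomials (S(f_1,h_3), S(f_2,h_3)) all reduce to 0 modulo the current basis, so we have a Gröbner basis.
Inter-reduce: drop elements whose leading term is divisible by another's, tail-reduce, and make monic.
Reduced Gröbner basis: {x - 1/3*y - 1/3, y**2 - 2/7*y - 24/7}.
Label its elements g_1 = x - 1/3*y - 1/3, g_2 = y**2 - 2/7*y - 24/7.

Reduce p = x**2 + x*y - 6*x + 83/63*y + 23/63 modulo G:
  leading term x**2: subtract (x)·g_1 from x**2 + x*y - 6*x + 83/63*y + 23/63 → 4/3*x*y - 17/3*x + 83/63*y + 23/63
  leading term x*y: subtract (4/3*y)·g_1 from 4/3*x*y - 17/3*x + 83/63*y + 23/63 → -17/3*x + 4/9*y**2 + 37/21*y + 23/63
  leading term x: subtract (-17/3)·g_1 from -17/3*x + 4/9*y**2 + 37/21*y + 23/63 → 4/9*y**2 - 8/63*y - 32/21
  leading term y**2: subtract (4/9)·g_2 from 4/9*y**2 - 8/63*y - 32/21 → 0
  normal form = 0.
Since the normal form is 0, p ∈ I.

x**2 + x*y - 6*x + 83/63*y + 23/63 lies in I (it reduces to 0).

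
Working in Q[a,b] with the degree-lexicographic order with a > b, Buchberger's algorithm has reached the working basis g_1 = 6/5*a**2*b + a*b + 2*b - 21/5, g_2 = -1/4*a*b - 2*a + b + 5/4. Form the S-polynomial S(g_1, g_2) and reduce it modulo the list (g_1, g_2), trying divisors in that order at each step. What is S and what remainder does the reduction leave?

S(g_1, g_2) = -8*a**2 + 29/6*a*b + 5*a + 5/3*b - 7/2; remainder on division = -8*a**2 - 101/3*a + 21*b + 62/3.

lcm(LM(g_1), LM(g_2)) = a**2*b.
S = (lcm/LT(g_1))·g_1 − (lcm/LT(g_2))·g_2 = -8*a**2 + 29/6*a*b + 5*a + 5/3*b - 7/2.
Reduce S modulo (g_1, g_2) in that order:
  leading term a**2: no divisor's leading term divides it; move -8*a**2 to the remainder.
  leading term a*b: subtract (-58/3)·g_2 from 29/6*a*b + 5*a + 5/3*b - 7/2 → -101/3*a + 21*b + 62/3
  leading term a: no divisor's leading term divides it; move -101/3*a to the remainder.
  leading term b: no divisor's leading term divides it; move 21*b to the remainder.
  leading term 1: no divisor's leading term divides it; move 62/3 to the remainder.
The remainder -8*a**2 - 101/3*a + 21*b + 62/3 is nonzero, so it would be added as the next basis element.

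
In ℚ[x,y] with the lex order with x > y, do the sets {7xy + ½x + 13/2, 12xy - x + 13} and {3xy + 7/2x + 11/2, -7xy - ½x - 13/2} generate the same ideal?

Two ideals are equal iff their reduced Gröbner bases coincide (the reduced basis is unique for a fixed ordering).
Buchberger on the first generating set:
f_1 = 7xy + ½x + 13/2, LT = xy.
f_2 = 12xy - x + 13, LT = xy.

S(f_1,f_2): lcm = xy. S = 13/84x - 13/84.
  leading term x: no divisor's leading term divides it; move 13/84x to the remainder.
  leading term 1: no divisor's leading term divides it; move -13/84 to the remainder.
  remainder 13/84x - 13/84 ≠ 0; add g_3 = 13/84x - 13/84 to the basis.

S(f_1,g_3): lcm = xy. S = 1/14x + y + 13/14.
  leading term x: subtract (6/13)·g_3 from 1/14x + y + 13/14 → y + 1
  leading term y: no divisor's leading term divides it; move y to the remainder.
  leading term 1: no divisor's leading term divides it; move 1 to the remainder.
  remainder y + 1 ≠ 0; add g_4 = y + 1 to the basis.

The other S-polynomials (S(f_2,g_3), S(f_1,g_4), S(f_2,g_4), S(g_3,g_4)) all reduce to 0 modulo the current basis, so we have a Gröbner basis.
Inter-reduce: drop elements whose leading term is divisible by another's, tail-reduce, and make monic.
Reduced Gröbner basis: {x - 1, y + 1}.

Buchberger on the second generating set:
h_1 = 3xy + 7/2x + 11/2, LT = xy.
h_2 = -7xy - ½x - 13/2, LT = xy.

S(h_1,h_2): lcm = xy. S = 23/21x + 19/21.
  leading term x: no divisor's leading term divides it; move 23/21x to the remainder.
  leading term 1: no divisor's leading term divides it; move 19/21 to the remainder.
  remainder 23/21x + 19/21 ≠ 0; add k_3 = 23/21x + 19/21 to the basis.

S(h_1,k_3): lcm = xy. S = 7/6x - 19/23y + 11/6.
  leading term x: subtract (49/46)·k_3 from 7/6x - 19/23y + 11/6 → -19/23y + 20/23
  leading term y: no divisor's leading term divides it; move -19/23y to the remainder.
  leading term 1: no divisor's leading term divides it; move 20/23 to the remainder.
  remainder -19/23y + 20/23 ≠ 0; add k_4 = -19/23y + 20/23 to the basis.

The other S-polynomials (S(h_2,k_3), S(h_1,k_4), S(h_2,k_4), S(k_3,k_4)) all reduce to 0 modulo the current basis, so we have a Gröbner basis.
Inter-reduce: drop elements whose leading term is divisible by another's, tail-reduce, and make monic.
Reduced Gröbner basis: {x + 19/23, y - 20/19}.

The bases are distinct; the ideals are different.

No, the ideals differ.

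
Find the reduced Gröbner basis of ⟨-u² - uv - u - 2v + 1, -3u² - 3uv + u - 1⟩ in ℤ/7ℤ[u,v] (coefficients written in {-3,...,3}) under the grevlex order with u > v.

f_1 = -u² - uv - u - 2v + 1, LT = u².
f_2 = -3u² - 3uv + u - 1, LT = u².

S(f_1,f_2): lcm = u². S = -u + 2v + 1.
  leading term u: no divisor's leading term divides it; move -u to the remainder.
  leading term v: no divisor's leading term divides it; move 2v to the remainder.
  leading term 1: no divisor's leading term divides it; move 1 to the remainder.
  remainder -u + 2v + 1 ≠ 0; add g_3 = -u + 2v + 1 to the basis.

S(f_1,g_3): lcm = u². S = 3uv + 2u + 2v - 1.
  leading term uv: subtract (-3v)·g_3 from 3uv + 2u + 2v - 1 → -v² + 2u - 2v - 1
  leading term v²: no divisor's leading term divides it; move -v² to the remainder.
  leading term u: subtract (-2)·g_3 from 2u - 2v - 1 → 2v + 1
  leading term v: no divisor's leading term divides it; move 2v to the remainder.
  leading term 1: no divisor's leading term divides it; move 1 to the remainder.
  remainder -v² + 2v + 1 ≠ 0; add g_4 = -v² + 2v + 1 to the basis.

The other S-polynomials (S(f_2,g_3), S(f_1,g_4), S(f_2,g_4), S(g_3,g_4)) all reduce to 0 modulo the current basis, so we have a Gröbner basis.
Inter-reduce: drop elements whose leading term is divisible by another's, tail-reduce, and make monic.

G = {v² - 2v - 1, u - 2v - 1}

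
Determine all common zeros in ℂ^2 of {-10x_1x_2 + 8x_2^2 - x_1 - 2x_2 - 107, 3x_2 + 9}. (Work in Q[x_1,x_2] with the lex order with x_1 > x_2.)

Compute a lex Gröbner basis by Buchberger's algorithm.
f_1 = -10x_1x_2 - x_1 + 8x_2^2 - 2x_2 - 107, LT = x_1x_2.
f_2 = 3x_2 + 9, LT = x_2.

S(f_1,f_2): lcm = x_1x_2. S = -29/10x_1 - 4/5x_2^2 + 1/5x_2 + 107/10.
  reduce S modulo (f_1, f_2):
  remainder -29/10x_1 + 29/10 ≠ 0; add h_3 = -29/10x_1 + 29/10 to the basis.

The other S-polynomials (S(f_1,h_3), S(f_2,h_3)) all reduce to 0 modulo the current basis, so we have a Gröbner basis.
Inter-reduce: drop elements whose leading term is divisible by another's, tail-reduce, and make monic.
Reduced Gröbner basis: {x_1 - 1, x_2 + 3}.

Elimination: the polynomial x_2 + 3 lies in the elimination ideal for x_2, so x_2 ∈ {-3}. For each such x_2, the remaining basis elements (now univariate) give the rest of the solution.
  x_2 = -3: the earlier basis element becomes x_1 - 1 = 0, giving x_1 = 1 — point (1, -3).

{(1, -3)}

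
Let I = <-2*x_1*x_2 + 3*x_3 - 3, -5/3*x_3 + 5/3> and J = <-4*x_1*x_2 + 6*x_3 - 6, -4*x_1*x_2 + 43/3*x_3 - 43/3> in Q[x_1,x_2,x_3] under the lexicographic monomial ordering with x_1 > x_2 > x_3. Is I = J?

Yes, the ideals are equal.

Since reduced Gröbner bases are canonical representatives of ideals under a given ordering, it suffices to compute and compare them.
Buchberger on the first generating set:
f_1 = -2*x_1*x_2 + 3*x_3 - 3, LT = x_1*x_2.
f_2 = -5/3*x_3 + 5/3, LT = x_3.

The S-polynomials (S(f_1,f_2)) all reduce to 0 modulo the current basis, so we have a Gröbner basis.
Inter-reduce: drop elements whose leading term is divisible by another's, tail-reduce, and make monic.
Reduced Gröbner basis: {x_1*x_2, x_3 - 1}.

Buchberger on the second generating set:
h_1 = -4*x_1*x_2 + 6*x_3 - 6, LT = x_1*x_2.
h_2 = -4*x_1*x_2 + 43/3*x_3 - 43/3, LT = x_1*x_2.

S(h_1,h_2): lcm = x_1*x_2. S = 25/12*x_3 - 25/12.
  leading term x_3: no divisor's leading term divides it; move 25/12*x_3 to the remainder.
  leading term 1: no divisor's leading term divides it; move -25/12 to the remainder.
  remainder 25/12*x_3 - 25/12 ≠ 0; add k_3 = 25/12*x_3 - 25/12 to the basis.

The other S-polynomials (S(h_1,k_3), S(h_2,k_3)) all reduce to 0 modulo the current basis, so we have a Gröbner basis.
Inter-reduce: drop elements whose leading term is divisible by another's, tail-reduce, and make monic.
Reduced Gröbner basis: {x_1*x_2, x_3 - 1}.

The two bases agree; hence the ideals are identical.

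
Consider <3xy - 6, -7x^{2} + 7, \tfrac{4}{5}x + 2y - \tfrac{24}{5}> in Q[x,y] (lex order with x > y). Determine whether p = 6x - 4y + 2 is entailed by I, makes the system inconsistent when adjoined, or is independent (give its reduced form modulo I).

First compute the reduced Gröbner basis of I by Buchberger's algorithm.
f_1 = 3xy - 6, LT = xy.
f_2 = -7x^{2} + 7, LT = x^{2}.
f_3 = \tfrac{4}{5}x + 2y - \tfrac{24}{5}, LT = x.

S(f_1,f_2): lcm = x^{2}y. S = -2x + y.
  leading term x: subtract (-\tfrac{5}{2})·f_3 from -2x + y → 6y - 12
  leading term y: no divisor's leading term divides it; move 6y to the remainder.
  leading term 1: no divisor's leading term divides it; move -12 to the remainder.
  remainder 6y - 12 ≠ 0; add h_4 = 6y - 12 to the basis.

The other S-polynomials (S(f_1,f_3), S(f_2,f_3), S(f_1,h_4), S(f_2,h_4), S(f_3,h_4)) all reduce to 0 modulo the current basis, so we have a Gröbner basis.
Inter-reduce: drop elements whose leading term is divisible by another's, tail-reduce, and make monic.
Reduced Gröbner basis: {x - 1, y - 2}.
Label its elements g_1 = x - 1, g_2 = y - 2.

Reduce p = 6x - 4y + 2 modulo G:
  leading term x: subtract (6)·g_1 from 6x - 4y + 2 → -4y + 8
  leading term y: subtract (-4)·g_2 from -4y + 8 → 0
  normal form = 0.
Since the normal form is 0, p ∈ I.

6x - 4y + 2 lies in I (it reduces to 0).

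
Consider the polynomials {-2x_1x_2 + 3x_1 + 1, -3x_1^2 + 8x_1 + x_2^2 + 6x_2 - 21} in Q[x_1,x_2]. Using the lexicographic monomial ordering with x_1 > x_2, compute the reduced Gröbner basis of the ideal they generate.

G = {x_1 - 2/3x_2^3 - 3x_2^2 + 20x_2 - 71/3, x_2^4 + 3x_2^3 - 147/4x_2^2 + 161/2x_2 - 54}

This is the nonlinear analogue of row-reducing a linear system.

f_1 = -2x_1x_2 + 3x_1 + 1, LT = x_1x_2.
f_2 = -3x_1^2 + 8x_1 + x_2^2 + 6x_2 - 21, LT = x_1^2.

S(f_1,f_2): lcm = x_1^2x_2. S = -3/2x_1^2 + 8/3x_1x_2 - 1/2x_1 + 1/3x_2^3 + 2x_2^2 - 7x_2.
  reduce S modulo (f_1, f_2):
  remainder -1/2x_1 + 1/3x_2^3 + 3/2x_2^2 - 10x_2 + 71/6 ≠ 0; add g_3 = -1/2x_1 + 1/3x_2^3 + 3/2x_2^2 - 10x_2 + 71/6 to the basis.

S(f_1,g_3): lcm = x_1x_2. S = -3/2x_1 + 2/3x_2^4 + 3x_2^3 - 20x_2^2 + 71/3x_2 - 1/2.
  reduce S modulo (f_1, f_2, g_3):
  remainder 2/3x_2^4 + 2x_2^3 - 49/2x_2^2 + 161/3x_2 - 36 ≠ 0; add g_4 = 2/3x_2^4 + 2x_2^3 - 49/2x_2^2 + 161/3x_2 - 36 to the basis.

The other S-polynomials (S(f_2,g_3), S(f_1,g_4), S(f_2,g_4), S(g_3,g_4)) all reduce to 0 modulo the current basis, so we have a Gröbner basis.
Inter-reduce: drop elements whose leading term is divisible by another's, tail-reduce, and make monic.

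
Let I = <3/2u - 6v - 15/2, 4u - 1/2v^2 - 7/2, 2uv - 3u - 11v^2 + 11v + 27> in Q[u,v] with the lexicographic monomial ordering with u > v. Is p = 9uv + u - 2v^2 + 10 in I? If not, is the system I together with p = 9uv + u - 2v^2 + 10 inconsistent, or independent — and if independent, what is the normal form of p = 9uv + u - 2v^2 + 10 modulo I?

9uv + u - 2v^2 + 10 lies in I (it reduces to 0).

First compute the reduced Gröbner basis of I by Buchberger's algorithm.
f_1 = 3/2u - 6v - 15/2, LT = u.
f_2 = 4u - 1/2v^2 - 7/2, LT = u.
f_3 = 2uv - 3u - 11v^2 + 11v + 27, LT = uv.

S(f_1,f_2): lcm = u. S = 1/8v^2 - 4v - 33/8.
  leading term v^2: no divisor's leading term divides it; move 1/8v^2 to the remainder.
  leading term v: no divisor's leading term divides it; move -4v to the remainder.
  leading term 1: no divisor's leading term divides it; move -33/8 to the remainder.
  remainder 1/8v^2 - 4v - 33/8 ≠ 0; add h_4 = 1/8v^2 - 4v - 33/8 to the basis.

S(f_1,f_3): lcm = uv. S = 3/2u + 3/2v^2 - 21/2v - 27/2.
  leading term u: subtract (1)·f_1 from 3/2u + 3/2v^2 - 21/2v - 27/2 → 3/2v^2 - 9/2v - 6
  leading term v^2: subtract (12)·h_4 from 3/2v^2 - 9/2v - 6 → 87/2v + 87/2
  leading term v: no divisor's leading term divides it; move 87/2v to the remainder.
  leading term 1: no divisor's leading term divides it; move 87/2 to the remainder.
  remainder 87/2v + 87/2 ≠ 0; add h_5 = 87/2v + 87/2 to the basis.

The other S-polynomials (S(f_2,f_3), S(f_1,h_4), S(f_2,h_4), S(f_3,h_4), S(f_1,h_5), S(f_2,h_5), S(f_3,h_5), S(h_4,h_5)) all reduce to 0 modulo the current basis, so we have a Gröbner basis.
Inter-reduce: drop elements whose leading term is divisible by another's, tail-reduce, and make monic.
Reduced Gröbner basis: {u - 1, v + 1}.
Label its elements g_1 = u - 1, g_2 = v + 1.

Reduce p = 9uv + u - 2v^2 + 10 modulo G:
  leading term uv: subtract (9v)·g_1 from 9uv + u - 2v^2 + 10 → u - 2v^2 + 9v + 10
  leading term u: subtract (1)·g_1 from u - 2v^2 + 9v + 10 → -2v^2 + 9v + 11
  leading term v^2: subtract (-2v)·g_2 from -2v^2 + 9v + 11 → 11v + 11
  leading term v: subtract (11)·g_2 from 11v + 11 → 0
  normal form = 0.
Since the normal form is 0, p ∈ I.

Ideal membership is decidable via reduction modulo a Gröbner basis.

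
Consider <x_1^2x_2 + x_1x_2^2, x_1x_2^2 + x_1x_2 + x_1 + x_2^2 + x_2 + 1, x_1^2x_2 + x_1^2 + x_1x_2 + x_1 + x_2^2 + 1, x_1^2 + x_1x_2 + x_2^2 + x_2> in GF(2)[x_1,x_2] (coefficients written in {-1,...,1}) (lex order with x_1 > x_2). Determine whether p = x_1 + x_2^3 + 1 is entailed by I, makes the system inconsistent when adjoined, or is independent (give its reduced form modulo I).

Adjoining x_1 + x_2^3 + 1 makes the ideal the whole ring: the system is inconsistent.

First compute the reduced Gröbner basis of I by Buchberger's algorithm.
f_1 = x_1^2x_2 + x_1x_2^2, LT = x_1^2x_2.
f_2 = x_1x_2^2 + x_1x_2 + x_1 + x_2^2 + x_2 + 1, LT = x_1x_2^2.
f_3 = x_1^2x_2 + x_1^2 + x_1x_2 + x_1 + x_2^2 + 1, LT = x_1^2x_2.
f_4 = x_1^2 + x_1x_2 + x_2^2 + x_2, LT = x_1^2.

S(f_1,f_2): lcm = x_1^2x_2^2. S = x_1^2x_2 + x_1^2 + x_1x_2^3 + x_1x_2^2 + x_1x_2 + x_1.
  reduce S modulo (f_1, f_2, f_3, f_4):
  remainder x_2^3 + x_2^2 + x_2 + 1 ≠ 0; add h_5 = x_2^3 + x_2^2 + x_2 + 1 to the basis.

S(f_1,f_3): lcm = x_1^2x_2. S = x_1^2 + x_1x_2^2 + x_1x_2 + x_1 + x_2^2 + 1.
  reduce S modulo (f_1, f_2, f_3, f_4, h_5):
  remainder x_1x_2 + x_2^2 ≠ 0; add h_6 = x_1x_2 + x_2^2 to the basis.

S(f_1,f_4): lcm = x_1^2x_2. S = x_2^3 + x_2^2.
  reduce S modulo (f_1, f_2, f_3, f_4, h_5, h_6):
  remainder x_2 + 1 ≠ 0; add h_7 = x_2 + 1 to the basis.

S(f_2,f_3): lcm = x_1^2x_2^2. S = x_1^2 + x_1 + x_2^3 + x_2.
  reduce S modulo (f_1, f_2, f_3, f_4, h_5, h_6, h_7):
  remainder x_1 + 1 ≠ 0; add h_8 = x_1 + 1 to the basis.

The other S-polynomials (S(f_2,f_4), S(f_3,f_4), S(f_1,h_5), S(f_2,h_5), S(f_3,h_5), S(f_4,h_5), S(f_1,h_6), S(f_2,h_6), S(f_3,h_6), S(f_4,h_6), S(h_5,h_6), S(f_1,h_7), S(f_2,h_7), S(f_3,h_7), S(f_4,h_7), S(h_5,h_7), S(h_6,h_7), S(f_1,h_8), S(f_2,h_8), S(f_3,h_8), S(f_4,h_8), S(h_5,h_8), S(h_6,h_8), S(h_7,h_8)) all reduce to 0 modulo the current basis, so we have a Gröbner basis.
Inter-reduce: drop elements whose leading term is divisible by another's, tail-reduce, and make monic.
Reduced Gröbner basis: {x_1 + 1, x_2 + 1}.
Label its elements g_1 = x_1 + 1, g_2 = x_2 + 1.

Reduce p = x_1 + x_2^3 + 1 modulo G:
  leading term x_1: subtract (1)·g_1 from x_1 + x_2^3 + 1 → x_2^3
  leading term x_2^3: subtract (x_2^2)·g_2 from x_2^3 → x_2^2
  leading term x_2^2: subtract (x_2)·g_2 from x_2^2 → x_2
  leading term x_2: subtract (1)·g_2 from x_2 → 1
  leading term 1: no divisor's leading term divides it; move 1 to the remainder.
  normal form = 1.
The normal form is nonzero, so p ∉ I. Since p minus its normal form lies in I, I + (p) = I + (r) where r = 1; decide whether this ideal is the whole ring.
Here r = 1 is a nonzero constant, hence a unit: 1 ∈ I + (p), the Gröbner basis of I + (p) is {1}, and the enlarged system has no common solution — adjoining p is inconsistent.

Ideal membership is decidable via reduction modulo a Gröbner basis.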